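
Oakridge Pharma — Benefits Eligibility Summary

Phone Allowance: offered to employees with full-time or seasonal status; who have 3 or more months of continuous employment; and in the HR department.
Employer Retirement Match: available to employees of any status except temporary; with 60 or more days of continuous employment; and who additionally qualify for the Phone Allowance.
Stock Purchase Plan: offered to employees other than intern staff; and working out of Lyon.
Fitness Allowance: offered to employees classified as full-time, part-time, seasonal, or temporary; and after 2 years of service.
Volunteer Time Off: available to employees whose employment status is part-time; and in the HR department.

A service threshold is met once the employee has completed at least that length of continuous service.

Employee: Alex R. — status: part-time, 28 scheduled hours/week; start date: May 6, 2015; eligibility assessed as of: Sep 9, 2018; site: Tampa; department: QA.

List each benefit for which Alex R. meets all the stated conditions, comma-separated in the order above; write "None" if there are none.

Service from May 6, 2015 to Sep 9, 2018: 1222 days.
Phone Allowance — status part-time ✗ (requires full-time or seasonal) → not eligible.
Employer Retirement Match — status part-time ✓ (not excluded); service 1222 days ≥ 60 days ✓; not eligible for Phone Allowance ✗ → not eligible.
Stock Purchase Plan — status part-time ✓ (not excluded); site Tampa ✗ (not Lyon) → not eligible.
Fitness Allowance — status part-time ✓; service 1222 days ≥ 2 years (≈730 days) ✓ → eligible.
Volunteer Time Off — status part-time ✓; dept QA ✗ → not eligible.

Fitness Allowance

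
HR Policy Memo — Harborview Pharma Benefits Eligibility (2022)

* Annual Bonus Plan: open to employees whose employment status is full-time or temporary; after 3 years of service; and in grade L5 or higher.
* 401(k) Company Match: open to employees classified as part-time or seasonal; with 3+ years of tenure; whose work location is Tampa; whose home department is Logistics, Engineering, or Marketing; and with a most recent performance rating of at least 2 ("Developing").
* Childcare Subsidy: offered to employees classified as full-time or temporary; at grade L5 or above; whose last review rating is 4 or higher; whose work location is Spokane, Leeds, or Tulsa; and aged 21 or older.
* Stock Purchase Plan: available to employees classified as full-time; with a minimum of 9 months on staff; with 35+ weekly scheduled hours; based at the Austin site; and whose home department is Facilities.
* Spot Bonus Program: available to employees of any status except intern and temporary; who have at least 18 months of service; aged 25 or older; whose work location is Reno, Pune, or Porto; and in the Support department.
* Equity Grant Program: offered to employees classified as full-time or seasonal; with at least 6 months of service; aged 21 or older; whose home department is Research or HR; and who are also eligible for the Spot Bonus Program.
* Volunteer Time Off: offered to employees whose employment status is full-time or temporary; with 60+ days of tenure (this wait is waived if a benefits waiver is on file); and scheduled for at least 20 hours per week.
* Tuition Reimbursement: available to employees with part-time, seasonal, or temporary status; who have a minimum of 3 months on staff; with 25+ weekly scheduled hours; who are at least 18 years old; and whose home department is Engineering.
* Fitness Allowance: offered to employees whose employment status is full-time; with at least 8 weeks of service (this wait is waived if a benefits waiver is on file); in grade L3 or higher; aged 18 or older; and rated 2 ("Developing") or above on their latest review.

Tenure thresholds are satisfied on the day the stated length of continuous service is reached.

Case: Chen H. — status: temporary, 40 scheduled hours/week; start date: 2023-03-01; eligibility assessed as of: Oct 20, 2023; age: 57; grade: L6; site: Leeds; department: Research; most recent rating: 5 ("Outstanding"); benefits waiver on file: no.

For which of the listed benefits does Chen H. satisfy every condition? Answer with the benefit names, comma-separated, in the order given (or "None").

Service from 2023-03-01 to Oct 20, 2023: 233 days.
Annual Bonus Plan — status temporary ✓; service 233 days < 3 years (≈1095 days) ✗ → not eligible.
401(k) Company Match — status temporary ✗ (requires part-time or seasonal) → not eligible.
Childcare Subsidy — status temporary ✓; grade L6 ≥ L5 ✓; rating 5 ≥ 4 ✓; site Leeds ✓; age 57 ≥ 21 ✓ → eligible.
Stock Purchase Plan — status temporary ✗ (requires full-time) → not eligible.
Spot Bonus Program — status temporary ✗ (excluded) → not eligible.
Equity Grant Program — status temporary ✗ (requires full-time or seasonal) → not eligible.
Volunteer Time Off — status temporary ✓; no waiver, service 233 days ≥ 60 days ✓; 40 hrs/wk ≥ 20 ✓ → eligible.
Tuition Reimbursement — status temporary ✓; service 233 days ≥ 3 months (≈90 days) ✓; 40 hrs/wk ≥ 25 ✓; age 57 ≥ 18 ✓; dept Research ✗ → not eligible.
Fitness Allowance — status temporary ✗ (requires full-time) → not eligible.

Childcare Subsidy, Volunteer Time Off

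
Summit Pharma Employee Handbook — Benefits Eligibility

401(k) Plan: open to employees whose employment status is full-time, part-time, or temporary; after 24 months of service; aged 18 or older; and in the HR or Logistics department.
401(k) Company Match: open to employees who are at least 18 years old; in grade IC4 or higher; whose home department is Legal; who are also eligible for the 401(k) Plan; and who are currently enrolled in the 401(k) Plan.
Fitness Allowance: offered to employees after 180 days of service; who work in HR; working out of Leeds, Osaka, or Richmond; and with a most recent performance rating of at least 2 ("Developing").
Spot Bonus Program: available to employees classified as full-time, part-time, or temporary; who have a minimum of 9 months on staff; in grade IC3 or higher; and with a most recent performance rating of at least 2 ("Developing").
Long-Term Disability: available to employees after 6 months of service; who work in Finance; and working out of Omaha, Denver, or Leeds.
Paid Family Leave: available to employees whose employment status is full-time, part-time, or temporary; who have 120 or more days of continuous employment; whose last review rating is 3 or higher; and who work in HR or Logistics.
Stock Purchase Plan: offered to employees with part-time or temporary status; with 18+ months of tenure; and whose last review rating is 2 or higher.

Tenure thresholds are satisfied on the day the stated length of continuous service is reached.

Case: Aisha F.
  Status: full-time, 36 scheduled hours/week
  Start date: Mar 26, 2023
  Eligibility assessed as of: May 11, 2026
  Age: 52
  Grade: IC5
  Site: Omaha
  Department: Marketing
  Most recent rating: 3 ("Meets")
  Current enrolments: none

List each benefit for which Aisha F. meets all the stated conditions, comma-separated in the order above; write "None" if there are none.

Service from Mar 26, 2023 to May 11, 2026: 1142 days.
401(k) Plan — status full-time ✓; service 1142 days ≥ 24 months (≈720 days) ✓; age 52 ≥ 18 ✓; dept Marketing ✗ → not eligible.
401(k) Company Match — age 52 ≥ 18 ✓; grade IC5 ≥ IC4 ✓; dept Marketing ✗ → not eligible.
Fitness Allowance — service 1142 days ≥ 180 days ✓; dept Marketing ✗ → not eligible.
Spot Bonus Program — status full-time ✓; service 1142 days ≥ 9 months (≈270 days) ✓; grade IC5 ≥ IC3 ✓; rating 3 ≥ 2 ✓ → eligible.
Long-Term Disability — service 1142 days ≥ 6 months (≈180 days) ✓; dept Marketing ✗ → not eligible.
Paid Family Leave — status full-time ✓; service 1142 days ≥ 120 days ✓; rating 3 ≥ 3 ✓; dept Marketing ✗ → not eligible.
Stock Purchase Plan — status full-time ✗ (requires part-time or temporary) → not eligible.

Spot Bonus Program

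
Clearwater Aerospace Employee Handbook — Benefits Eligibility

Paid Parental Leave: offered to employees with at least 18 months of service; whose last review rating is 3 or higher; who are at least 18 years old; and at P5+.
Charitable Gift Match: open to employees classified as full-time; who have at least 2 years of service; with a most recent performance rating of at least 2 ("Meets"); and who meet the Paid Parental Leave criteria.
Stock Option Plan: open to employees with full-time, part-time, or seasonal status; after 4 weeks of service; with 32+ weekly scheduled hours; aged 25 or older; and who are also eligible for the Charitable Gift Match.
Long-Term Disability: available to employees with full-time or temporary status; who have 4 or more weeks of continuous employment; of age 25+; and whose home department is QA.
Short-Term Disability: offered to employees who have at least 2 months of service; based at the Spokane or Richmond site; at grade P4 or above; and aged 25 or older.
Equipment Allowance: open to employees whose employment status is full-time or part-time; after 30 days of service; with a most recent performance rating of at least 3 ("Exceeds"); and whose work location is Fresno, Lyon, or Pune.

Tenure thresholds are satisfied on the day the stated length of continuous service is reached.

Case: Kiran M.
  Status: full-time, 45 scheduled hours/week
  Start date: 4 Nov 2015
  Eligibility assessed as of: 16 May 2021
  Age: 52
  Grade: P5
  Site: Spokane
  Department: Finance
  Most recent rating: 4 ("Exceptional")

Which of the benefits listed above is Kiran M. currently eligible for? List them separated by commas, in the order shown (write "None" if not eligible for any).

Paid Parental Leave, Charitable Gift Match, Stock Option Plan, Short-Term Disability

Service from 4 Nov 2015 to 16 May 2021: 2020 days.
Paid Parental Leave — service 2020 days ≥ 18 months (≈540 days) ✓; rating 4 ≥ 3 ✓; age 52 ≥ 18 ✓; grade P5 ≥ P5 ✓ → eligible.
Charitable Gift Match — status full-time ✓; service 2020 days ≥ 2 years (≈730 days) ✓; rating 4 ≥ 2 ✓; eligible for Paid Parental Leave ✓ → eligible.
Stock Option Plan — status full-time ✓; service 2020 days ≥ 4 weeks (≈28 days) ✓; 45 hrs/wk ≥ 32 ✓; age 52 ≥ 25 ✓; eligible for Charitable Gift Match ✓ → eligible.
Long-Term Disability — status full-time ✓; service 2020 days ≥ 4 weeks (≈28 days) ✓; age 52 ≥ 25 ✓; dept Finance ✗ → not eligible.
Short-Term Disability — service 2020 days ≥ 2 months (≈60 days) ✓; site Spokane ✓; grade P5 ≥ P4 ✓; age 52 ≥ 25 ✓ → eligible.
Equipment Allowance — status full-time ✓; service 2020 days ≥ 30 days ✓; rating 4 ≥ 3 ✓; site Spokane ✗ (not Fresno, Lyon, or Pune) → not eligible.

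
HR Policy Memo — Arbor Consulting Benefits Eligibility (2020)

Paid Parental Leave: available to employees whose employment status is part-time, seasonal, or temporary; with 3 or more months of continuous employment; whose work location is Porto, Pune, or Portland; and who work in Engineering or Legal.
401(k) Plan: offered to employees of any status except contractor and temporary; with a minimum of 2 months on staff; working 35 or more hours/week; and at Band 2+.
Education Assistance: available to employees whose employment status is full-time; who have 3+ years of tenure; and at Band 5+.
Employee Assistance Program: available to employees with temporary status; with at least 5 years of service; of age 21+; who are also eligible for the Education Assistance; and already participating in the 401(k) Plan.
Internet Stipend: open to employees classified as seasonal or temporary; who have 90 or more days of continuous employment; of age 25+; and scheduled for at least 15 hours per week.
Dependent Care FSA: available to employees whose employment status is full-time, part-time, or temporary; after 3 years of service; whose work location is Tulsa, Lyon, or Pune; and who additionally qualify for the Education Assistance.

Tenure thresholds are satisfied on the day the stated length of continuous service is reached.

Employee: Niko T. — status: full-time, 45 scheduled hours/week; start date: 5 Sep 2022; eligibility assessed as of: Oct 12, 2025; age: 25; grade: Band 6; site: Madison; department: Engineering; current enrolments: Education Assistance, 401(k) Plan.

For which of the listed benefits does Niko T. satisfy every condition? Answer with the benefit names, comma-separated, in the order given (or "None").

401(k) Plan, Education Assistance

Service from 5 Sep 2022 to Oct 12, 2025: 1133 days.
Paid Parental Leave — status full-time ✗ (requires part-time, seasonal, or temporary) → not eligible.
401(k) Plan — status full-time ✓ (not excluded); service 1133 days ≥ 2 months (≈60 days) ✓; 45 hrs/wk ≥ 35 ✓; grade Band 6 ≥ Band 2 ✓ → eligible.
Education Assistance — status full-time ✓; service 1133 days ≥ 3 years (≈1095 days) ✓; grade Band 6 ≥ Band 5 ✓ → eligible.
Employee Assistance Program — status full-time ✗ (requires temporary) → not eligible.
Internet Stipend — status full-time ✗ (requires seasonal or temporary) → not eligible.
Dependent Care FSA — status full-time ✓; service 1133 days ≥ 3 years (≈1095 days) ✓; site Madison ✗ (not Tulsa, Lyon, or Pune) → not eligible.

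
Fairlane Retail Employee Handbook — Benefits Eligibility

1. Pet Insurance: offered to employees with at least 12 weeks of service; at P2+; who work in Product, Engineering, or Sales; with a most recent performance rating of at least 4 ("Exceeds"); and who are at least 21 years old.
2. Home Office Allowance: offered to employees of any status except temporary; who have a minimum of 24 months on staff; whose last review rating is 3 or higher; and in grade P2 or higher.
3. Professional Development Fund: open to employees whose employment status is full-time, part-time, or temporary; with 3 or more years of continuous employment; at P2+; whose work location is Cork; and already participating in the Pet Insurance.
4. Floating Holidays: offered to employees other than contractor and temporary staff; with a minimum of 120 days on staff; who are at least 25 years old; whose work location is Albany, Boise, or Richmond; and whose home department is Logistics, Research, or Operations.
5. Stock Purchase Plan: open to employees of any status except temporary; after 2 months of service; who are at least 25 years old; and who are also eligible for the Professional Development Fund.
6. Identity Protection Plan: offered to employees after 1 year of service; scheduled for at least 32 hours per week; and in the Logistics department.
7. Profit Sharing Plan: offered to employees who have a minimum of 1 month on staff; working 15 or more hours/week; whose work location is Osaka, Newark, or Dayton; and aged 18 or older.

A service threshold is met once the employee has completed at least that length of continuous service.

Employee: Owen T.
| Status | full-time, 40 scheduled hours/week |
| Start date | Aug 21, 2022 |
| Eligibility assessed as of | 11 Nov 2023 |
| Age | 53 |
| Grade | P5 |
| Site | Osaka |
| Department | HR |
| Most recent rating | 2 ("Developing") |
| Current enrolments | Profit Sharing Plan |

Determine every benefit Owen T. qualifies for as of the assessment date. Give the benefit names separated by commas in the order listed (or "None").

Service from Aug 21, 2022 to 11 Nov 2023: 447 days.
Pet Insurance — service 447 days ≥ 12 weeks (≈84 days) ✓; grade P5 ≥ P2 ✓; dept HR ✗ → not eligible.
Home Office Allowance — status full-time ✓ (not excluded); service 447 days < 24 months (≈720 days) ✗ → not eligible.
Professional Development Fund — status full-time ✓; service 447 days < 3 years (≈1095 days) ✗ → not eligible.
Floating Holidays — status full-time ✓ (not excluded); service 447 days ≥ 120 days ✓; age 53 ≥ 25 ✓; site Osaka ✗ (not Albany, Boise, or Richmond) → not eligible.
Stock Purchase Plan — status full-time ✓ (not excluded); service 447 days ≥ 2 months (≈60 days) ✓; age 53 ≥ 25 ✓; not eligible for Professional Development Fund ✗ → not eligible.
Identity Protection Plan — service 447 days ≥ 1 year (≈365 days) ✓; 40 hrs/wk ≥ 32 ✓; dept HR ✗ → not eligible.
Profit Sharing Plan — service 447 days ≥ 1 month (≈30 days) ✓; 40 hrs/wk ≥ 15 ✓; site Osaka ✓; age 53 ≥ 18 ✓ → eligible.

Profit Sharing Plan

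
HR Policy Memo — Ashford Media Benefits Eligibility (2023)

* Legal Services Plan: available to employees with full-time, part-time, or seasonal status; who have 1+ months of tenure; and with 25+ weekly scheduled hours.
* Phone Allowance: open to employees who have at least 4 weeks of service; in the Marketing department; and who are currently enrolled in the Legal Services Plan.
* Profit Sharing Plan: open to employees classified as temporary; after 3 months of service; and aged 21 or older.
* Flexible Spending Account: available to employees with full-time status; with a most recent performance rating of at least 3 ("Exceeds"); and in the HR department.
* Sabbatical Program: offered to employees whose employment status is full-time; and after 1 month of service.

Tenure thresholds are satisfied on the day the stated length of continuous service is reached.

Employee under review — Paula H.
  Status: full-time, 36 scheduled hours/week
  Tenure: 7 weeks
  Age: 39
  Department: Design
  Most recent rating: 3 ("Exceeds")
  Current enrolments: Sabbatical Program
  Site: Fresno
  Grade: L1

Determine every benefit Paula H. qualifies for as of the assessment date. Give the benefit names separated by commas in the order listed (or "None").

Legal Services Plan — status full-time ✓; service 7 weeks ≥ 1 month (≈30 days) ✓; 36 hrs/wk ≥ 25 ✓ → eligible.
Phone Allowance — service 7 weeks ≥ 4 weeks ✓; dept Design ✗ → not eligible.
Profit Sharing Plan — status full-time ✗ (requires temporary) → not eligible.
Flexible Spending Account — status full-time ✓; rating 3 ≥ 3 ✓; dept Design ✗ → not eligible.
Sabbatical Program — status full-time ✓; service 7 weeks ≥ 1 month (≈30 days) ✓ → eligible.

Legal Services Plan, Sabbatical Program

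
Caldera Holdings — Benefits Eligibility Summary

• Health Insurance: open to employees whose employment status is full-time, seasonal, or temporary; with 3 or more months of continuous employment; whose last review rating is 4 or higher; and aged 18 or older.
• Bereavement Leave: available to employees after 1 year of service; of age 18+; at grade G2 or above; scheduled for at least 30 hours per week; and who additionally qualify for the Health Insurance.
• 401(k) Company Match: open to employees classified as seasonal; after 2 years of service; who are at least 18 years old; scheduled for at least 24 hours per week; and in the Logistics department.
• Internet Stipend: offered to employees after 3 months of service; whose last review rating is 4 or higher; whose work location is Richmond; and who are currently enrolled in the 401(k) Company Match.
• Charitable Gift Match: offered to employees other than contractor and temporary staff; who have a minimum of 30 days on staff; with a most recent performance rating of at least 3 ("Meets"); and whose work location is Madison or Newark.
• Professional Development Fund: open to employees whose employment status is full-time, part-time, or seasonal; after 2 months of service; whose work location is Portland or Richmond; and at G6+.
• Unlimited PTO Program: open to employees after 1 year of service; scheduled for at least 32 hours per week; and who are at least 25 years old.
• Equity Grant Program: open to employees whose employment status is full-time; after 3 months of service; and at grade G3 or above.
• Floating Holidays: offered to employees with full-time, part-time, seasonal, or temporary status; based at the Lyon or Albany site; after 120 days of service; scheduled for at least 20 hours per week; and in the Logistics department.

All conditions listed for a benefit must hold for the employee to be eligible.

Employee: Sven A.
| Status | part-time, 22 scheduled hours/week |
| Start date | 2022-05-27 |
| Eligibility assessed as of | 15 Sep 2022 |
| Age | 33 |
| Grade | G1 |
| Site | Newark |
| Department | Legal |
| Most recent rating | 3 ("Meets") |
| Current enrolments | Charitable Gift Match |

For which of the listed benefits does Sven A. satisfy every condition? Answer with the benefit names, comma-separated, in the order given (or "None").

Charitable Gift Match

Service from 2022-05-27 to 15 Sep 2022: 111 days.
Health Insurance — status part-time ✗ (requires full-time, seasonal, or temporary) → not eligible.
Bereavement Leave — service 111 days < 1 year (≈365 days) ✗ → not eligible.
401(k) Company Match — status part-time ✗ (requires seasonal) → not eligible.
Internet Stipend — service 111 days ≥ 3 months (≈90 days) ✓; rating 3 < 4 ✗ → not eligible.
Charitable Gift Match — status part-time ✓ (not excluded); service 111 days ≥ 30 days ✓; rating 3 ≥ 3 ✓; site Newark ✓ → eligible.
Professional Development Fund — status part-time ✓; service 111 days ≥ 2 months (≈60 days) ✓; site Newark ✗ (not Portland or Richmond) → not eligible.
Unlimited PTO Program — service 111 days < 1 year (≈365 days) ✗ → not eligible.
Equity Grant Program — status part-time ✗ (requires full-time) → not eligible.
Floating Holidays — status part-time ✓; site Newark ✗ (not Lyon or Albany) → not eligible.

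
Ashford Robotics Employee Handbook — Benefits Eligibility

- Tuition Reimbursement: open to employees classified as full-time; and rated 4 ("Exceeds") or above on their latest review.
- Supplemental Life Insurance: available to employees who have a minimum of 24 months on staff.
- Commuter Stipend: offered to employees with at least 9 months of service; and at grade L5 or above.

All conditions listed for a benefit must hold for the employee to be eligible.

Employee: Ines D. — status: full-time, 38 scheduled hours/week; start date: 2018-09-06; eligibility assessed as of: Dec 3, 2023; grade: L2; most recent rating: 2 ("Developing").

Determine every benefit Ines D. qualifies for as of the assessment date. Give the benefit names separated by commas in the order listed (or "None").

Supplemental Life Insurance

Service from 2018-09-06 to Dec 3, 2023: 1914 days.
Tuition Reimbursement — status full-time ✓; rating 2 < 4 ✗ → not eligible.
Supplemental Life Insurance — service 1914 days ≥ 24 months (≈720 days) ✓ → eligible.
Commuter Stipend — service 1914 days ≥ 9 months (≈270 days) ✓; grade L2 < L5 ✗ → not eligible.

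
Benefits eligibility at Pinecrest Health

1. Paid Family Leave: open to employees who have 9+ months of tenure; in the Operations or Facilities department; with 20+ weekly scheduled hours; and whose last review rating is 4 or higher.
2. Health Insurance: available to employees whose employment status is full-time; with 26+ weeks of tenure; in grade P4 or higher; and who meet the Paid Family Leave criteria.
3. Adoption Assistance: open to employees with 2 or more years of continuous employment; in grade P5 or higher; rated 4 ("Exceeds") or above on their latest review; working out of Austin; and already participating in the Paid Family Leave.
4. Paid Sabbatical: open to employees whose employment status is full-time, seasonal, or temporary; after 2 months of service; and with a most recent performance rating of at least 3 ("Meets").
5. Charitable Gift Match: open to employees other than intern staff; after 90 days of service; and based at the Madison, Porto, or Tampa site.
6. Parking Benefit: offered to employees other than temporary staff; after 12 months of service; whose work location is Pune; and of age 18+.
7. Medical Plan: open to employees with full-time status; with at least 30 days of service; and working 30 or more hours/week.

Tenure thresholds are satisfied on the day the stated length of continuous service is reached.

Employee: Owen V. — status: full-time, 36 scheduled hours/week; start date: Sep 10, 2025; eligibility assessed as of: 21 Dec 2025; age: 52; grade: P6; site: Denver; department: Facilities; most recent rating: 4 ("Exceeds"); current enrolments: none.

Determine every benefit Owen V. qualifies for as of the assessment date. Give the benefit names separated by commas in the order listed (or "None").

Service from Sep 10, 2025 to 21 Dec 2025: 102 days.
Paid Family Leave — service 102 days < 9 months (≈270 days) ✗ → not eligible.
Health Insurance — status full-time ✓; service 102 days < 26 weeks (≈182 days) ✗ → not eligible.
Adoption Assistance — service 102 days < 2 years (≈730 days) ✗ → not eligible.
Paid Sabbatical — status full-time ✓; service 102 days ≥ 2 months (≈60 days) ✓; rating 4 ≥ 3 ✓ → eligible.
Charitable Gift Match — status full-time ✓ (not excluded); service 102 days ≥ 90 days ✓; site Denver ✗ (not Madison, Porto, or Tampa) → not eligible.
Parking Benefit — status full-time ✓ (not excluded); service 102 days < 12 months (≈360 days) ✗ → not eligible.
Medical Plan — status full-time ✓; service 102 days ≥ 30 days ✓; 36 hrs/wk ≥ 30 ✓ → eligible.

Paid Sabbatical, Medical Plan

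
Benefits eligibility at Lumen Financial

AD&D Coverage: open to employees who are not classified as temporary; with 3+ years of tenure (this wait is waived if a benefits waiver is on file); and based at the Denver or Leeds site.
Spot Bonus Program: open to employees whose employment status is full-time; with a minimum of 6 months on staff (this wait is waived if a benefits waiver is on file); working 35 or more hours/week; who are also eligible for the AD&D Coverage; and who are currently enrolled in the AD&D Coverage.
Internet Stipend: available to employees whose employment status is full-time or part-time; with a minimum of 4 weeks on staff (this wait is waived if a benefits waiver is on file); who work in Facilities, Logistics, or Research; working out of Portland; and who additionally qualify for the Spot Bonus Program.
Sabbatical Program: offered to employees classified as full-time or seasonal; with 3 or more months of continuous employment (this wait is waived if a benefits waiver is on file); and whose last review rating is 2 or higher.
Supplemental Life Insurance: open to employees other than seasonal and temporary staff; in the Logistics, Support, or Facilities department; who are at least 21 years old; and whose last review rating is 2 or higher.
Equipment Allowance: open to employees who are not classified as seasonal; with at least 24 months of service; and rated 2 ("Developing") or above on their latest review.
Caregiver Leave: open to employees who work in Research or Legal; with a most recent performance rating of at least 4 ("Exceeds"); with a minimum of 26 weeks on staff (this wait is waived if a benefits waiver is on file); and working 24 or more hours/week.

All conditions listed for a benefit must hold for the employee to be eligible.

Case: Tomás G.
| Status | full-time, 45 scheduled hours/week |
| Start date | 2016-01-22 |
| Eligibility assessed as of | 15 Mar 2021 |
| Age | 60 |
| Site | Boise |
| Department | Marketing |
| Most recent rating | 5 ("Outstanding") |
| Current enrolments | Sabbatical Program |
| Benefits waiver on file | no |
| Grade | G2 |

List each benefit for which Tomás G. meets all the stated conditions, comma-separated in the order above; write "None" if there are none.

Sabbatical Program, Equipment Allowance

Service from 2016-01-22 to 15 Mar 2021: 1879 days.
AD&D Coverage — status full-time ✓ (not excluded); no waiver, service 1879 days ≥ 3 years (≈1095 days) ✓; site Boise ✗ (not Denver or Leeds) → not eligible.
Spot Bonus Program — status full-time ✓; no waiver, service 1879 days ≥ 6 months (≈180 days) ✓; 45 hrs/wk ≥ 35 ✓; not eligible for AD&D Coverage ✗ → not eligible.
Internet Stipend — status full-time ✓; no waiver, service 1879 days ≥ 4 weeks (≈28 days) ✓; dept Marketing ✗ → not eligible.
Sabbatical Program — status full-time ✓; no waiver, service 1879 days ≥ 3 months (≈90 days) ✓; rating 5 ≥ 2 ✓ → eligible.
Supplemental Life Insurance — status full-time ✓ (not excluded); dept Marketing ✗ → not eligible.
Equipment Allowance — status full-time ✓ (not excluded); service 1879 days ≥ 24 months (≈720 days) ✓; rating 5 ≥ 2 ✓ → eligible.
Caregiver Leave — dept Marketing ✗ → not eligible.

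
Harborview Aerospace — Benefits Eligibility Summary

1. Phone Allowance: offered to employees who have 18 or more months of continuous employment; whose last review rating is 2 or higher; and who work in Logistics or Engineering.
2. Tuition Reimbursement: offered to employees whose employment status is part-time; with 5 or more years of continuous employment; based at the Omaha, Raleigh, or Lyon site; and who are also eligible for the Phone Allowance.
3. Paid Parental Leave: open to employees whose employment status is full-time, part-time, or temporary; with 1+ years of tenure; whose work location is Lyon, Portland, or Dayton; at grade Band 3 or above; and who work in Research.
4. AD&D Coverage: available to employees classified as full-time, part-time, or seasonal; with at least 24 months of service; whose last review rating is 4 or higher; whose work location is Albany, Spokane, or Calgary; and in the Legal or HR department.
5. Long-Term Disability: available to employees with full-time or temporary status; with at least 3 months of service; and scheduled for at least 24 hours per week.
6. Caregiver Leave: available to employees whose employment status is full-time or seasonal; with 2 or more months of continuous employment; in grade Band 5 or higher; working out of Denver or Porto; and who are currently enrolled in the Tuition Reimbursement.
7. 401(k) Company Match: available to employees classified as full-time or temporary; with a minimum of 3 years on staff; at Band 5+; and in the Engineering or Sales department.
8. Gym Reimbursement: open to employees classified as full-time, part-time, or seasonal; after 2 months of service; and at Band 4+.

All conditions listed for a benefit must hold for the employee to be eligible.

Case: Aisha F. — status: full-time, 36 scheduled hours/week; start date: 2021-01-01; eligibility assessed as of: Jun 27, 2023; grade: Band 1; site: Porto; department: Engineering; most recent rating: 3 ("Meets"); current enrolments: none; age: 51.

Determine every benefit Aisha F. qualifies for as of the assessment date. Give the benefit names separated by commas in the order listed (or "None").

Phone Allowance, Long-Term Disability

Service from 2021-01-01 to Jun 27, 2023: 907 days.
Phone Allowance — service 907 days ≥ 18 months (≈540 days) ✓; rating 3 ≥ 2 ✓; dept Engineering ✓ → eligible.
Tuition Reimbursement — status full-time ✗ (requires part-time) → not eligible.
Paid Parental Leave — status full-time ✓; service 907 days ≥ 1 year (≈365 days) ✓; site Porto ✗ (not Lyon, Portland, or Dayton) → not eligible.
AD&D Coverage — status full-time ✓; service 907 days ≥ 24 months (≈720 days) ✓; rating 3 < 4 ✗ → not eligible.
Long-Term Disability — status full-time ✓; service 907 days ≥ 3 months (≈90 days) ✓; 36 hrs/wk ≥ 24 ✓ → eligible.
Caregiver Leave — status full-time ✓; service 907 days ≥ 2 months (≈60 days) ✓; grade Band 1 < Band 5 ✗ → not eligible.
401(k) Company Match — status full-time ✓; service 907 days < 3 years (≈1095 days) ✗ → not eligible.
Gym Reimbursement — status full-time ✓; service 907 days ≥ 2 months (≈60 days) ✓; grade Band 1 < Band 4 ✗ → not eligible.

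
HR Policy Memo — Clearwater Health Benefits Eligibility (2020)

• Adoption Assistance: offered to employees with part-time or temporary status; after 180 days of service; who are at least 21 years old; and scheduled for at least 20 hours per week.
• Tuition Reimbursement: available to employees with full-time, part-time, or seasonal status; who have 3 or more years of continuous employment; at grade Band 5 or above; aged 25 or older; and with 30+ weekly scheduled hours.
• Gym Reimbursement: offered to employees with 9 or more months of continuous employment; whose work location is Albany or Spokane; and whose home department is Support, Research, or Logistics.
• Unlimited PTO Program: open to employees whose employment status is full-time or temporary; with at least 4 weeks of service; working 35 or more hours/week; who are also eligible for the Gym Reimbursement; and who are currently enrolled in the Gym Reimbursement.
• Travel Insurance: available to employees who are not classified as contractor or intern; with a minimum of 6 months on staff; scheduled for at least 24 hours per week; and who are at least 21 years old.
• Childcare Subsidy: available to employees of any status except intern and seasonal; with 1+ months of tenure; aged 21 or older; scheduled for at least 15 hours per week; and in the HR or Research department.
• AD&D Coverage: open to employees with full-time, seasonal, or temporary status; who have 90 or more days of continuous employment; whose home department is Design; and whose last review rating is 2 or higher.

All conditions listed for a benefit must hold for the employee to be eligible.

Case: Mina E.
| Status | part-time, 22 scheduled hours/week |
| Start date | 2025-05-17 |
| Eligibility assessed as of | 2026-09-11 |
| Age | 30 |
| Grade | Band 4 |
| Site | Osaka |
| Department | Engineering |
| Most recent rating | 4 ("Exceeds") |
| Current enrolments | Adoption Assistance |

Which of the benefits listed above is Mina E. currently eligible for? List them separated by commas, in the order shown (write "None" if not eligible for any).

Service from 2025-05-17 to 2026-09-11: 482 days.
Adoption Assistance — status part-time ✓; service 482 days ≥ 180 days ✓; age 30 ≥ 21 ✓; 22 hrs/wk ≥ 20 ✓ → eligible.
Tuition Reimbursement — status part-time ✓; service 482 days < 3 years (≈1095 days) ✗ → not eligible.
Gym Reimbursement — service 482 days ≥ 9 months (≈270 days) ✓; site Osaka ✗ (not Albany or Spokane) → not eligible.
Unlimited PTO Program — status part-time ✗ (requires full-time or temporary) → not eligible.
Travel Insurance — status part-time ✓ (not excluded); service 482 days ≥ 6 months (≈180 days) ✓; 22 hrs/wk < 24 ✗ → not eligible.
Childcare Subsidy — status part-time ✓ (not excluded); service 482 days ≥ 1 month (≈30 days) ✓; age 30 ≥ 21 ✓; 22 hrs/wk ≥ 15 ✓; dept Engineering ✗ → not eligible.
AD&D Coverage — status part-time ✗ (requires full-time, seasonal, or temporary) → not eligible.

Adoption Assistance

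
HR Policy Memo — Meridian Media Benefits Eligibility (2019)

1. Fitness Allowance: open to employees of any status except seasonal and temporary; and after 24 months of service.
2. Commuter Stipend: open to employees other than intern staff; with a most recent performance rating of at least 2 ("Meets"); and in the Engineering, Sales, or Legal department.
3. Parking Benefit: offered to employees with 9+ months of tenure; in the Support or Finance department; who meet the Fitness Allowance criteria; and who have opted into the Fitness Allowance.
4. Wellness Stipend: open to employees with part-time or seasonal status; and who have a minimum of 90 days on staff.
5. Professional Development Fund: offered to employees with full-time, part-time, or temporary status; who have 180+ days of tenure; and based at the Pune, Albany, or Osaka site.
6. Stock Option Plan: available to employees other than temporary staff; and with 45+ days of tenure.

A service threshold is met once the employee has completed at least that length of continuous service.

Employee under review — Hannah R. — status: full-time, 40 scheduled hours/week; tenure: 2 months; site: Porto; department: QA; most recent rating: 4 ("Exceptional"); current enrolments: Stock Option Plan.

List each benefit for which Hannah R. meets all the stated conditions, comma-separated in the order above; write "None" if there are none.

Fitness Allowance — status full-time ✓ (not excluded); service 2 months < 24 months ✗ → not eligible.
Commuter Stipend — status full-time ✓ (not excluded); rating 4 ≥ 2 ✓; dept QA ✗ → not eligible.
Parking Benefit — service 2 months < 9 months ✗ → not eligible.
Wellness Stipend — status full-time ✗ (requires part-time or seasonal) → not eligible.
Professional Development Fund — status full-time ✓; service 2 months < 180 days ✗ → not eligible.
Stock Option Plan — status full-time ✓ (not excluded); service 2 months ≥ 45 days ✓ → eligible.

Stock Option Plan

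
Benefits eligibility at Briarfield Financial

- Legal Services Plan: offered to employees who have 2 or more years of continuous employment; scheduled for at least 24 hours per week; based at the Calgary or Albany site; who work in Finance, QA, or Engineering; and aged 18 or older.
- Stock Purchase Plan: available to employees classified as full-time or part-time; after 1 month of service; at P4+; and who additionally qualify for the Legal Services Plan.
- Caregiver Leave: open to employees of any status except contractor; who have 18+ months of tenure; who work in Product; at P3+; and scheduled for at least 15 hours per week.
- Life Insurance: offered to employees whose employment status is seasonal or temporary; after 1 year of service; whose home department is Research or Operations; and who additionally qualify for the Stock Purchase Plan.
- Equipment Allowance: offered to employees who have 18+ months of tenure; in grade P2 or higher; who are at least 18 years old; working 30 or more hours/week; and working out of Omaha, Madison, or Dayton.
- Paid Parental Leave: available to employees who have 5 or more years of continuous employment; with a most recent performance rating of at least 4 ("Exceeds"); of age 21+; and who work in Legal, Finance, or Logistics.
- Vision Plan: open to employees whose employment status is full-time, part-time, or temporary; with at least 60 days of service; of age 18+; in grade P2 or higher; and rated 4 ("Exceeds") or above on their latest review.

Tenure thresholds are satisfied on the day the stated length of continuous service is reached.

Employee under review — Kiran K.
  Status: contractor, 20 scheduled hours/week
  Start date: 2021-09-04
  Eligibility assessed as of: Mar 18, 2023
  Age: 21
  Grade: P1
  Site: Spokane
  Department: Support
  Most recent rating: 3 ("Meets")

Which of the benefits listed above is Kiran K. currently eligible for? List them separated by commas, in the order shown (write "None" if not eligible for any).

None

Service from 2021-09-04 to Mar 18, 2023: 560 days.
Legal Services Plan — service 560 days < 2 years (≈730 days) ✗ → not eligible.
Stock Purchase Plan — status contractor ✗ (requires full-time or part-time) → not eligible.
Caregiver Leave — status contractor ✗ (excluded) → not eligible.
Life Insurance — status contractor ✗ (requires seasonal or temporary) → not eligible.
Equipment Allowance — service 560 days ≥ 18 months (≈540 days) ✓; grade P1 < P2 ✗ → not eligible.
Paid Parental Leave — service 560 days < 5 years (≈1825 days) ✗ → not eligible.
Vision Plan — status contractor ✗ (requires full-time, part-time, or temporary) → not eligible.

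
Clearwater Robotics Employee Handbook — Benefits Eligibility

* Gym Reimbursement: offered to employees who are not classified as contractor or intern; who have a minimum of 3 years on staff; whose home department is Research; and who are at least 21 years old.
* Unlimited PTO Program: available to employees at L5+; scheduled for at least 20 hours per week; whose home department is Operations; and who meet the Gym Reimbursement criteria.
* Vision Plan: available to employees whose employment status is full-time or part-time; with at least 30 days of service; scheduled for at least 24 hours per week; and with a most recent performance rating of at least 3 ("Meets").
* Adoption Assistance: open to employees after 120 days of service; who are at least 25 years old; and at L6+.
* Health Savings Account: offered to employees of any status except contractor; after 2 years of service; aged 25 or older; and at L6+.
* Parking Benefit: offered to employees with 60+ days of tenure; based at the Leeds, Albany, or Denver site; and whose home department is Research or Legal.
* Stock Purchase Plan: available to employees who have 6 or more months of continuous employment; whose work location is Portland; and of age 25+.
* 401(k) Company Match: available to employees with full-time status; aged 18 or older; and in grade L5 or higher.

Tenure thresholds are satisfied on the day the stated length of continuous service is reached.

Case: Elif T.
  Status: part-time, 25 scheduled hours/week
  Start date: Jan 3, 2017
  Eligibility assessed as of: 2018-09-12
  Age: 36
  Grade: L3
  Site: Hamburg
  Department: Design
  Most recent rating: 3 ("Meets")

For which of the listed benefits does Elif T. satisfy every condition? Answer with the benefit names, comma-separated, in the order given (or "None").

Service from Jan 3, 2017 to 2018-09-12: 617 days.
Gym Reimbursement — status part-time ✓ (not excluded); service 617 days < 3 years (≈1095 days) ✗ → not eligible.
Unlimited PTO Program — grade L3 < L5 ✗ → not eligible.
Vision Plan — status part-time ✓; service 617 days ≥ 30 days ✓; 25 hrs/wk ≥ 24 ✓; rating 3 ≥ 3 ✓ → eligible.
Adoption Assistance — service 617 days ≥ 120 days ✓; age 36 ≥ 25 ✓; grade L3 < L6 ✗ → not eligible.
Health Savings Account — status part-time ✓ (not excluded); service 617 days < 2 years (≈730 days) ✗ → not eligible.
Parking Benefit — service 617 days ≥ 60 days ✓; site Hamburg ✗ (not Leeds, Albany, or Denver) → not eligible.
Stock Purchase Plan — service 617 days ≥ 6 months (≈180 days) ✓; site Hamburg ✗ (not Portland) → not eligible.
401(k) Company Match — status part-time ✗ (requires full-time) → not eligible.

Vision Plan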